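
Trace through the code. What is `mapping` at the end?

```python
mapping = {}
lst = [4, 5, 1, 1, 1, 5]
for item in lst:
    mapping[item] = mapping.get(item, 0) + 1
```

Let's trace through this code step by step.

Initialize: mapping = {}
Initialize: lst = [4, 5, 1, 1, 1, 5]
Entering loop: for item in lst:

After execution: mapping = {4: 1, 5: 2, 1: 3}
{4: 1, 5: 2, 1: 3}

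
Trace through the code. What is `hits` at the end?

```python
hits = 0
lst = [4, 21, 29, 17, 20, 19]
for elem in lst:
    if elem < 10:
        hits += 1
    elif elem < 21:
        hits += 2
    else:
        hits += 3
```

Let's trace through this code step by step.

Initialize: hits = 0
Initialize: lst = [4, 21, 29, 17, 20, 19]
Entering loop: for elem in lst:

After execution: hits = 13
13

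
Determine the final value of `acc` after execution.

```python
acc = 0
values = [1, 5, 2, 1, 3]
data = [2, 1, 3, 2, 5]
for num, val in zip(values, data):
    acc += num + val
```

Let's trace through this code step by step.

Initialize: acc = 0
Initialize: values = [1, 5, 2, 1, 3]
Initialize: data = [2, 1, 3, 2, 5]
Entering loop: for num, val in zip(values, data):

After execution: acc = 25
25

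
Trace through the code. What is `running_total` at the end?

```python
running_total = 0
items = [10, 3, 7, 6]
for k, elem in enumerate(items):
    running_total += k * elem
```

Let's trace through this code step by step.

Initialize: running_total = 0
Initialize: items = [10, 3, 7, 6]
Entering loop: for k, elem in enumerate(items):

After execution: running_total = 35
35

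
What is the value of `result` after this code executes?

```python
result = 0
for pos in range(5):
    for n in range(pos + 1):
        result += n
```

Let's trace through this code step by step.

Initialize: result = 0
Entering loop: for pos in range(5):

After execution: result = 20
20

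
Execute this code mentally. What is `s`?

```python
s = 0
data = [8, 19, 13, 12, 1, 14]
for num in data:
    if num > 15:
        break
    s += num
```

Let's trace through this code step by step.

Initialize: s = 0
Initialize: data = [8, 19, 13, 12, 1, 14]
Entering loop: for num in data:

After execution: s = 8
8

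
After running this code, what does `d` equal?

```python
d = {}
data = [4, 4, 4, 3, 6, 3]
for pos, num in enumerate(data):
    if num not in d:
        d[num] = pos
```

Let's trace through this code step by step.

Initialize: d = {}
Initialize: data = [4, 4, 4, 3, 6, 3]
Entering loop: for pos, num in enumerate(data):

After execution: d = {4: 0, 3: 3, 6: 4}
{4: 0, 3: 3, 6: 4}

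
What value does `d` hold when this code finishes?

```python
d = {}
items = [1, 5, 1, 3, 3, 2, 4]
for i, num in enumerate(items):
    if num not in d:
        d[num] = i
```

Let's trace through this code step by step.

Initialize: d = {}
Initialize: items = [1, 5, 1, 3, 3, 2, 4]
Entering loop: for i, num in enumerate(items):

After execution: d = {1: 0, 5: 1, 3: 3, 2: 5, 4: 6}
{1: 0, 5: 1, 3: 3, 2: 5, 4: 6}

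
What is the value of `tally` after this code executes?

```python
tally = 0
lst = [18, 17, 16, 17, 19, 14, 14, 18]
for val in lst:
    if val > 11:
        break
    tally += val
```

Let's trace through this code step by step.

Initialize: tally = 0
Initialize: lst = [18, 17, 16, 17, 19, 14, 14, 18]
Entering loop: for val in lst:

After execution: tally = 0
0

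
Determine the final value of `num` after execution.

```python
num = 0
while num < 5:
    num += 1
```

Let's trace through this code step by step.

Initialize: num = 0
Entering loop: while num < 5:

After execution: num = 5
5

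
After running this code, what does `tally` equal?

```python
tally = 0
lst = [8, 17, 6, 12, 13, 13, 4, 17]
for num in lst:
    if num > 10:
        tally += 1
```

Let's trace through this code step by step.

Initialize: tally = 0
Initialize: lst = [8, 17, 6, 12, 13, 13, 4, 17]
Entering loop: for num in lst:

After execution: tally = 5
5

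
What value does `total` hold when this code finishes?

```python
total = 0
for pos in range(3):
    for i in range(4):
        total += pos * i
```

Let's trace through this code step by step.

Initialize: total = 0
Entering loop: for pos in range(3):

After execution: total = 18
18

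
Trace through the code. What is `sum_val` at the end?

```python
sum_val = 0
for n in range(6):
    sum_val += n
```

Let's trace through this code step by step.

Initialize: sum_val = 0
Entering loop: for n in range(6):

After execution: sum_val = 15
15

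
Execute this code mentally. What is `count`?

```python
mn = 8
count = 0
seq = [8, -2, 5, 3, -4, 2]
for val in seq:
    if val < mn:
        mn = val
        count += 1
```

Let's trace through this code step by step.

Initialize: mn = 8
Initialize: count = 0
Initialize: seq = [8, -2, 5, 3, -4, 2]
Entering loop: for val in seq:

After execution: count = 2
2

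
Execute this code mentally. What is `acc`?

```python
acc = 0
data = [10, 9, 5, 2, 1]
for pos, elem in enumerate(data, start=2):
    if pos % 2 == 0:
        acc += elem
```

Let's trace through this code step by step.

Initialize: acc = 0
Initialize: data = [10, 9, 5, 2, 1]
Entering loop: for pos, elem in enumerate(data, start=2):

After execution: acc = 16
16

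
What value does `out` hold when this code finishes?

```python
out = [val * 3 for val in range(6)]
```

Let's trace through this code step by step.

Initialize: out = [val * 3 for val in range(6)]

After execution: out = [0, 3, 6, 9, 12, 15]
[0, 3, 6, 9, 12, 15]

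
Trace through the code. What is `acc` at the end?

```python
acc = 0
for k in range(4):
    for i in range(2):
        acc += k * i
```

Let's trace through this code step by step.

Initialize: acc = 0
Entering loop: for k in range(4):

After execution: acc = 6
6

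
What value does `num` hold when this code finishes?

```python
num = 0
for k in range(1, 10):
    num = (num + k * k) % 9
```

Let's trace through this code step by step.

Initialize: num = 0
Entering loop: for k in range(1, 10):

After execution: num = 6
6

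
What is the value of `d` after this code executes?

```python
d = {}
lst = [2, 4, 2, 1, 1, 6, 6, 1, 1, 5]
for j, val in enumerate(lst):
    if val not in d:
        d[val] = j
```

Let's trace through this code step by step.

Initialize: d = {}
Initialize: lst = [2, 4, 2, 1, 1, 6, 6, 1, 1, 5]
Entering loop: for j, val in enumerate(lst):

After execution: d = {2: 0, 4: 1, 1: 3, 6: 5, 5: 9}
{2: 0, 4: 1, 1: 3, 6: 5, 5: 9}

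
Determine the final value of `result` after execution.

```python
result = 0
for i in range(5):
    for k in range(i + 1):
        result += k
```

Let's trace through this code step by step.

Initialize: result = 0
Entering loop: for i in range(5):

After execution: result = 20
20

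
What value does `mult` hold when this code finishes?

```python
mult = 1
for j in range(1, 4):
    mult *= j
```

Let's trace through this code step by step.

Initialize: mult = 1
Entering loop: for j in range(1, 4):

After execution: mult = 6
6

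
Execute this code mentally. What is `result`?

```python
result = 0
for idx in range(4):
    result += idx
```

Let's trace through this code step by step.

Initialize: result = 0
Entering loop: for idx in range(4):

After execution: result = 6
6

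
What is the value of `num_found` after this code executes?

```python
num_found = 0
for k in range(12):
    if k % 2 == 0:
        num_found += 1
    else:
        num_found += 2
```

Let's trace through this code step by step.

Initialize: num_found = 0
Entering loop: for k in range(12):

After execution: num_found = 18
18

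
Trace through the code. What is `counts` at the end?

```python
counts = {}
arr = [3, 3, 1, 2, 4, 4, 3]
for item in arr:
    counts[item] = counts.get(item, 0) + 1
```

Let's trace through this code step by step.

Initialize: counts = {}
Initialize: arr = [3, 3, 1, 2, 4, 4, 3]
Entering loop: for item in arr:

After execution: counts = {3: 3, 1: 1, 2: 1, 4: 2}
{3: 3, 1: 1, 2: 1, 4: 2}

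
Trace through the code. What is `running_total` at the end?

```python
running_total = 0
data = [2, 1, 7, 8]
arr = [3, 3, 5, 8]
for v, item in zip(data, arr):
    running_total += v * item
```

Let's trace through this code step by step.

Initialize: running_total = 0
Initialize: data = [2, 1, 7, 8]
Initialize: arr = [3, 3, 5, 8]
Entering loop: for v, item in zip(data, arr):

After execution: running_total = 108
108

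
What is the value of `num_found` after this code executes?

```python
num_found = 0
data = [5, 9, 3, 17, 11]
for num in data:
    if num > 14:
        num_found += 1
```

Let's trace through this code step by step.

Initialize: num_found = 0
Initialize: data = [5, 9, 3, 17, 11]
Entering loop: for num in data:

After execution: num_found = 1
1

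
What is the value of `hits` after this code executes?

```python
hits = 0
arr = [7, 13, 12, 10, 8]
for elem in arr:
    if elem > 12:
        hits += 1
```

Let's trace through this code step by step.

Initialize: hits = 0
Initialize: arr = [7, 13, 12, 10, 8]
Entering loop: for elem in arr:

After execution: hits = 1
1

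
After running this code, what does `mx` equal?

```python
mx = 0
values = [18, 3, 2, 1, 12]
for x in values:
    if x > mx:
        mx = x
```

Let's trace through this code step by step.

Initialize: mx = 0
Initialize: values = [18, 3, 2, 1, 12]
Entering loop: for x in values:

After execution: mx = 18
18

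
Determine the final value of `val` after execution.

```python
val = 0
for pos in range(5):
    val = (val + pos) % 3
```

Let's trace through this code step by step.

Initialize: val = 0
Entering loop: for pos in range(5):

After execution: val = 1
1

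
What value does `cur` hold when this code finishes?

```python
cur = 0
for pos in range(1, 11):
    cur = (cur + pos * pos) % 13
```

Let's trace through this code step by step.

Initialize: cur = 0
Entering loop: for pos in range(1, 11):

After execution: cur = 8
8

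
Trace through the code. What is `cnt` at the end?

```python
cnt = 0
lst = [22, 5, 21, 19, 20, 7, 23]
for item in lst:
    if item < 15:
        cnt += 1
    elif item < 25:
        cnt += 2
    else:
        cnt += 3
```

Let's trace through this code step by step.

Initialize: cnt = 0
Initialize: lst = [22, 5, 21, 19, 20, 7, 23]
Entering loop: for item in lst:

After execution: cnt = 12
12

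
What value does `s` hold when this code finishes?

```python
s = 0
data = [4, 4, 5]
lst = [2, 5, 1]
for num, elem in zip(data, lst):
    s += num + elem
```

Let's trace through this code step by step.

Initialize: s = 0
Initialize: data = [4, 4, 5]
Initialize: lst = [2, 5, 1]
Entering loop: for num, elem in zip(data, lst):

After execution: s = 21
21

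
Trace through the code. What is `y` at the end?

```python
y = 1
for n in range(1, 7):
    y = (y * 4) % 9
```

Let's trace through this code step by step.

Initialize: y = 1
Entering loop: for n in range(1, 7):

After execution: y = 1
1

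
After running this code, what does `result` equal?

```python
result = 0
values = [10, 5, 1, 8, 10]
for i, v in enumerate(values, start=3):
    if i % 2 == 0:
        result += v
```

Let's trace through this code step by step.

Initialize: result = 0
Initialize: values = [10, 5, 1, 8, 10]
Entering loop: for i, v in enumerate(values, start=3):

After execution: result = 13
13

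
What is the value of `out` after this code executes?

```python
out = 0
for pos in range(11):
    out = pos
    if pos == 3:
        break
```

Let's trace through this code step by step.

Initialize: out = 0
Entering loop: for pos in range(11):

After execution: out = 3
3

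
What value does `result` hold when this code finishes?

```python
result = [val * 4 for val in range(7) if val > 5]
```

Let's trace through this code step by step.

Initialize: result = [val * 4 for val in range(7) if val > 5]

After execution: result = [24]
[24]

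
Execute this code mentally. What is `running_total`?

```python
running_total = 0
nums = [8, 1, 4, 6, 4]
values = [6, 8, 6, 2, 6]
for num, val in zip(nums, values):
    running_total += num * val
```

Let's trace through this code step by step.

Initialize: running_total = 0
Initialize: nums = [8, 1, 4, 6, 4]
Initialize: values = [6, 8, 6, 2, 6]
Entering loop: for num, val in zip(nums, values):

After execution: running_total = 116
116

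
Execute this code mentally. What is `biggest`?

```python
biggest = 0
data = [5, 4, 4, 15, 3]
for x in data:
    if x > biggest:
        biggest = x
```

Let's trace through this code step by step.

Initialize: biggest = 0
Initialize: data = [5, 4, 4, 15, 3]
Entering loop: for x in data:

After execution: biggest = 15
15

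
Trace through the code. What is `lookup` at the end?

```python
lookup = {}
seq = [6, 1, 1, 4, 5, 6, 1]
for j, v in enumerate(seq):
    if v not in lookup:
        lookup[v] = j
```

Let's trace through this code step by step.

Initialize: lookup = {}
Initialize: seq = [6, 1, 1, 4, 5, 6, 1]
Entering loop: for j, v in enumerate(seq):

After execution: lookup = {6: 0, 1: 1, 4: 3, 5: 4}
{6: 0, 1: 1, 4: 3, 5: 4}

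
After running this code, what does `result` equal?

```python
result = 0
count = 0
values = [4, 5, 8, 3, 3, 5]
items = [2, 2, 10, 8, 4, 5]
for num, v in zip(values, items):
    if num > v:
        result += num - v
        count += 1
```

Let's trace through this code step by step.

Initialize: result = 0
Initialize: count = 0
Initialize: values = [4, 5, 8, 3, 3, 5]
Initialize: items = [2, 2, 10, 8, 4, 5]
Entering loop: for num, v in zip(values, items):

After execution: result = 5
5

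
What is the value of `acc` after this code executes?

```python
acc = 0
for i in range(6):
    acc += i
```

Let's trace through this code step by step.

Initialize: acc = 0
Entering loop: for i in range(6):

After execution: acc = 15
15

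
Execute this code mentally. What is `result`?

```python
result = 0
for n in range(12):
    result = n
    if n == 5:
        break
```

Let's trace through this code step by step.

Initialize: result = 0
Entering loop: for n in range(12):

After execution: result = 5
5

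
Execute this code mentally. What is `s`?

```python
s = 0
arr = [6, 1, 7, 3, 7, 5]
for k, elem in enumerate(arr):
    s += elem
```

Let's trace through this code step by step.

Initialize: s = 0
Initialize: arr = [6, 1, 7, 3, 7, 5]
Entering loop: for k, elem in enumerate(arr):

After execution: s = 29
29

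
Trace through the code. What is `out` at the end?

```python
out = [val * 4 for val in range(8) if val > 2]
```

Let's trace through this code step by step.

Initialize: out = [val * 4 for val in range(8) if val > 2]

After execution: out = [12, 16, 20, 24, 28]
[12, 16, 20, 24, 28]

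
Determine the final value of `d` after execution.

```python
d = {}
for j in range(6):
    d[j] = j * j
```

Let's trace through this code step by step.

Initialize: d = {}
Entering loop: for j in range(6):

After execution: d = {0: 0, 1: 1, 2: 4, 3: 9, 4: 16, 5: 25}
{0: 0, 1: 1, 2: 4, 3: 9, 4: 16, 5: 25}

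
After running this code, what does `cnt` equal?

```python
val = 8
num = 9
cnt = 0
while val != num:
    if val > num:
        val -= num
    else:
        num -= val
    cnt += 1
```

Let's trace through this code step by step.

Initialize: val = 8
Initialize: num = 9
Initialize: cnt = 0
Entering loop: while val != num:

After execution: cnt = 8
8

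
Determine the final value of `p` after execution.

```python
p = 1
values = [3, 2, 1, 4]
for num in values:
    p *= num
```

Let's trace through this code step by step.

Initialize: p = 1
Initialize: values = [3, 2, 1, 4]
Entering loop: for num in values:

After execution: p = 24
24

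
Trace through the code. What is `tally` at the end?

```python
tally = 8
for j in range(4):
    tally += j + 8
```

Let's trace through this code step by step.

Initialize: tally = 8
Entering loop: for j in range(4):

After execution: tally = 46
46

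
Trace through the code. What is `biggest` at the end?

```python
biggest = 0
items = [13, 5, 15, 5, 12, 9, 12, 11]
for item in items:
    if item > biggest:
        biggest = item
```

Let's trace through this code step by step.

Initialize: biggest = 0
Initialize: items = [13, 5, 15, 5, 12, 9, 12, 11]
Entering loop: for item in items:

After execution: biggest = 15
15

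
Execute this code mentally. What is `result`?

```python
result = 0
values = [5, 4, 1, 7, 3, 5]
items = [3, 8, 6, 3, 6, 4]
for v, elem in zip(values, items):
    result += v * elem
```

Let's trace through this code step by step.

Initialize: result = 0
Initialize: values = [5, 4, 1, 7, 3, 5]
Initialize: items = [3, 8, 6, 3, 6, 4]
Entering loop: for v, elem in zip(values, items):

After execution: result = 112
112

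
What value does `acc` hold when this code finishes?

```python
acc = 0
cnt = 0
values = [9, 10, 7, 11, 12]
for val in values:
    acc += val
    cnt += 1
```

Let's trace through this code step by step.

Initialize: acc = 0
Initialize: cnt = 0
Initialize: values = [9, 10, 7, 11, 12]
Entering loop: for val in values:

After execution: acc = 49
49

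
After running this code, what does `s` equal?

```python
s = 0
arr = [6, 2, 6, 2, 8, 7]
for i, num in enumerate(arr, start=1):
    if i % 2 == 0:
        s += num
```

Let's trace through this code step by step.

Initialize: s = 0
Initialize: arr = [6, 2, 6, 2, 8, 7]
Entering loop: for i, num in enumerate(arr, start=1):

After execution: s = 11
11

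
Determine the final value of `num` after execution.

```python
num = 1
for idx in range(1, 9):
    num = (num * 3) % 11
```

Let's trace through this code step by step.

Initialize: num = 1
Entering loop: for idx in range(1, 9):

After execution: num = 5
5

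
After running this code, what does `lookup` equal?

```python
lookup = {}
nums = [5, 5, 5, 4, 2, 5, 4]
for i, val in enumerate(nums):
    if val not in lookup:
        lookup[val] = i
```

Let's trace through this code step by step.

Initialize: lookup = {}
Initialize: nums = [5, 5, 5, 4, 2, 5, 4]
Entering loop: for i, val in enumerate(nums):

After execution: lookup = {5: 0, 4: 3, 2: 4}
{5: 0, 4: 3, 2: 4}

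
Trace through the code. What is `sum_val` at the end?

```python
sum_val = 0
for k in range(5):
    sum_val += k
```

Let's trace through this code step by step.

Initialize: sum_val = 0
Entering loop: for k in range(5):

After execution: sum_val = 10
10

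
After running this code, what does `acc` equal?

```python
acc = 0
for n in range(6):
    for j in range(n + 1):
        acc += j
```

Let's trace through this code step by step.

Initialize: acc = 0
Entering loop: for n in range(6):

After execution: acc = 35
35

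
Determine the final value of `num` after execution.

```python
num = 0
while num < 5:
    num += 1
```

Let's trace through this code step by step.

Initialize: num = 0
Entering loop: while num < 5:

After execution: num = 5
5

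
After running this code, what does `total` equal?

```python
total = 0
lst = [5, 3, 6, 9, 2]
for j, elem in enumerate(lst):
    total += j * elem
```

Let's trace through this code step by step.

Initialize: total = 0
Initialize: lst = [5, 3, 6, 9, 2]
Entering loop: for j, elem in enumerate(lst):

After execution: total = 50
50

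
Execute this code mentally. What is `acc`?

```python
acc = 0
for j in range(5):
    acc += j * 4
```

Let's trace through this code step by step.

Initialize: acc = 0
Entering loop: for j in range(5):

After execution: acc = 40
40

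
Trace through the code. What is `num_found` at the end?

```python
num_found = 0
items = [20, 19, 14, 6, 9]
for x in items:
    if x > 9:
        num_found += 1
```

Let's trace through this code step by step.

Initialize: num_found = 0
Initialize: items = [20, 19, 14, 6, 9]
Entering loop: for x in items:

After execution: num_found = 3
3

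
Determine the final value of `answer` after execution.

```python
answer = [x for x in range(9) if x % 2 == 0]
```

Let's trace through this code step by step.

Initialize: answer = [x for x in range(9) if x % 2 == 0]

After execution: answer = [0, 2, 4, 6, 8]
[0, 2, 4, 6, 8]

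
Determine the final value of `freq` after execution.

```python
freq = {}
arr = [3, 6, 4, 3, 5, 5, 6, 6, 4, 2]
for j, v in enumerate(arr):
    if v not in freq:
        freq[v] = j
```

Let's trace through this code step by step.

Initialize: freq = {}
Initialize: arr = [3, 6, 4, 3, 5, 5, 6, 6, 4, 2]
Entering loop: for j, v in enumerate(arr):

After execution: freq = {3: 0, 6: 1, 4: 2, 5: 4, 2: 9}
{3: 0, 6: 1, 4: 2, 5: 4, 2: 9}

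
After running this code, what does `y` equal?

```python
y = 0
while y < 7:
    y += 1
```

Let's trace through this code step by step.

Initialize: y = 0
Entering loop: while y < 7:

After execution: y = 7
7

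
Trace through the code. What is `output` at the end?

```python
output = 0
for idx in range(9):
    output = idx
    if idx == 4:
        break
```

Let's trace through this code step by step.

Initialize: output = 0
Entering loop: for idx in range(9):

After execution: output = 4
4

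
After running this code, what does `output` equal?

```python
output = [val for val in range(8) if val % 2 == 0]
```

Let's trace through this code step by step.

Initialize: output = [val for val in range(8) if val % 2 == 0]

After execution: output = [0, 2, 4, 6]
[0, 2, 4, 6]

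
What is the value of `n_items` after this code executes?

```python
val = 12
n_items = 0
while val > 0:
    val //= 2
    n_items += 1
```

Let's trace through this code step by step.

Initialize: val = 12
Initialize: n_items = 0
Entering loop: while val > 0:

After execution: n_items = 4
4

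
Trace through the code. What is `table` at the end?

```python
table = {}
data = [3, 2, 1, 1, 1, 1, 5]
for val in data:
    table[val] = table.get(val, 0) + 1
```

Let's trace through this code step by step.

Initialize: table = {}
Initialize: data = [3, 2, 1, 1, 1, 1, 5]
Entering loop: for val in data:

After execution: table = {3: 1, 2: 1, 1: 4, 5: 1}
{3: 1, 2: 1, 1: 4, 5: 1}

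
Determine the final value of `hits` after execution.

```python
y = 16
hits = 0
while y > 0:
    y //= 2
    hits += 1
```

Let's trace through this code step by step.

Initialize: y = 16
Initialize: hits = 0
Entering loop: while y > 0:

After execution: hits = 5
5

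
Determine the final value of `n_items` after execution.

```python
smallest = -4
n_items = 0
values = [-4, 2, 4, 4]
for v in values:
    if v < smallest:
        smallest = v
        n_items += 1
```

Let's trace through this code step by step.

Initialize: smallest = -4
Initialize: n_items = 0
Initialize: values = [-4, 2, 4, 4]
Entering loop: for v in values:

After execution: n_items = 0
0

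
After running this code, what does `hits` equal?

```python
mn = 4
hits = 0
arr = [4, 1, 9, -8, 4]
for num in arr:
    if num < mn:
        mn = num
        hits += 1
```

Let's trace through this code step by step.

Initialize: mn = 4
Initialize: hits = 0
Initialize: arr = [4, 1, 9, -8, 4]
Entering loop: for num in arr:

After execution: hits = 2
2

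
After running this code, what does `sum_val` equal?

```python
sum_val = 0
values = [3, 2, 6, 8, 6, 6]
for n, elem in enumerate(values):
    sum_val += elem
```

Let's trace through this code step by step.

Initialize: sum_val = 0
Initialize: values = [3, 2, 6, 8, 6, 6]
Entering loop: for n, elem in enumerate(values):

After execution: sum_val = 31
31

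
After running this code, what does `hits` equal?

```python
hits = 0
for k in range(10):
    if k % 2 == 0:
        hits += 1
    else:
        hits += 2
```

Let's trace through this code step by step.

Initialize: hits = 0
Entering loop: for k in range(10):

After execution: hits = 15
15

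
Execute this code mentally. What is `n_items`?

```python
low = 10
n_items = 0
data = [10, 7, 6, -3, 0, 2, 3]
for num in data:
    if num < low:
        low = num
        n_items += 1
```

Let's trace through this code step by step.

Initialize: low = 10
Initialize: n_items = 0
Initialize: data = [10, 7, 6, -3, 0, 2, 3]
Entering loop: for num in data:

After execution: n_items = 3
3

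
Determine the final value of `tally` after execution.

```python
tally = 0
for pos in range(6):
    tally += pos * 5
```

Let's trace through this code step by step.

Initialize: tally = 0
Entering loop: for pos in range(6):

After execution: tally = 75
75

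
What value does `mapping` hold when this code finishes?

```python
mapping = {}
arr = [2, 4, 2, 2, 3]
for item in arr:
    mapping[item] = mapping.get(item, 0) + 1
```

Let's trace through this code step by step.

Initialize: mapping = {}
Initialize: arr = [2, 4, 2, 2, 3]
Entering loop: for item in arr:

After execution: mapping = {2: 3, 4: 1, 3: 1}
{2: 3, 4: 1, 3: 1}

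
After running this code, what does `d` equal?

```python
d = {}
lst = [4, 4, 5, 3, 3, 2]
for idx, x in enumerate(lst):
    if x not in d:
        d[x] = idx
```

Let's trace through this code step by step.

Initialize: d = {}
Initialize: lst = [4, 4, 5, 3, 3, 2]
Entering loop: for idx, x in enumerate(lst):

After execution: d = {4: 0, 5: 2, 3: 3, 2: 5}
{4: 0, 5: 2, 3: 3, 2: 5}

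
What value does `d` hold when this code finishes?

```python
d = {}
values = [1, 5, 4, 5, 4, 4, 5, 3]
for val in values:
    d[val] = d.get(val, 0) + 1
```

Let's trace through this code step by step.

Initialize: d = {}
Initialize: values = [1, 5, 4, 5, 4, 4, 5, 3]
Entering loop: for val in values:

After execution: d = {1: 1, 5: 3, 4: 3, 3: 1}
{1: 1, 5: 3, 4: 3, 3: 1}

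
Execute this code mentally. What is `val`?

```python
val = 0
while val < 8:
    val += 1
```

Let's trace through this code step by step.

Initialize: val = 0
Entering loop: while val < 8:

After execution: val = 8
8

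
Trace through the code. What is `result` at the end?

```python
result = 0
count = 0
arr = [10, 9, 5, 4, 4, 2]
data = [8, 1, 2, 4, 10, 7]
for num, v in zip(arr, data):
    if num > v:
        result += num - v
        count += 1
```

Let's trace through this code step by step.

Initialize: result = 0
Initialize: count = 0
Initialize: arr = [10, 9, 5, 4, 4, 2]
Initialize: data = [8, 1, 2, 4, 10, 7]
Entering loop: for num, v in zip(arr, data):

After execution: result = 13
13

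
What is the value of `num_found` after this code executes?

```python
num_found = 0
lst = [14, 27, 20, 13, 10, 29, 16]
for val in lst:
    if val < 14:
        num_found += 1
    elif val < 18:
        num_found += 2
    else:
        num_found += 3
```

Let's trace through this code step by step.

Initialize: num_found = 0
Initialize: lst = [14, 27, 20, 13, 10, 29, 16]
Entering loop: for val in lst:

After execution: num_found = 15
15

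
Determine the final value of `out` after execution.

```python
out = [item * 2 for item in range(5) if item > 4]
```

Let's trace through this code step by step.

Initialize: out = [item * 2 for item in range(5) if item > 4]

After execution: out = []
[]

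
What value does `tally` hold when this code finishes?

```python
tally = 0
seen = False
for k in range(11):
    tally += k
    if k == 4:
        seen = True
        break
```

Let's trace through this code step by step.

Initialize: tally = 0
Initialize: seen = False
Entering loop: for k in range(11):

After execution: tally = 10
10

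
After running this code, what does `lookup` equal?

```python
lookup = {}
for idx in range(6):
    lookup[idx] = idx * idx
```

Let's trace through this code step by step.

Initialize: lookup = {}
Entering loop: for idx in range(6):

After execution: lookup = {0: 0, 1: 1, 2: 4, 3: 9, 4: 16, 5: 25}
{0: 0, 1: 1, 2: 4, 3: 9, 4: 16, 5: 25}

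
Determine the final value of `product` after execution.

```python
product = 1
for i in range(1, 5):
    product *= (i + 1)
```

Let's trace through this code step by step.

Initialize: product = 1
Entering loop: for i in range(1, 5):

After execution: product = 120
120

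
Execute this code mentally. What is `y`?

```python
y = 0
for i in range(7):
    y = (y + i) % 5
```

Let's trace through this code step by step.

Initialize: y = 0
Entering loop: for i in range(7):

After execution: y = 1
1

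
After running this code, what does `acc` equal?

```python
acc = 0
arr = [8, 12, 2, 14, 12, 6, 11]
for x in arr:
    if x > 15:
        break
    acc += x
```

Let's trace through this code step by step.

Initialize: acc = 0
Initialize: arr = [8, 12, 2, 14, 12, 6, 11]
Entering loop: for x in arr:

After execution: acc = 65
65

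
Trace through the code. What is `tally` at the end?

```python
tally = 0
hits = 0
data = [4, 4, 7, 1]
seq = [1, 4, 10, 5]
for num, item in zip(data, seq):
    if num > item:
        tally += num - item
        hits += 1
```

Let's trace through this code step by step.

Initialize: tally = 0
Initialize: hits = 0
Initialize: data = [4, 4, 7, 1]
Initialize: seq = [1, 4, 10, 5]
Entering loop: for num, item in zip(data, seq):

After execution: tally = 3
3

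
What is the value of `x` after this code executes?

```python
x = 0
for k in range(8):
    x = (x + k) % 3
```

Let's trace through this code step by step.

Initialize: x = 0
Entering loop: for k in range(8):

After execution: x = 1
1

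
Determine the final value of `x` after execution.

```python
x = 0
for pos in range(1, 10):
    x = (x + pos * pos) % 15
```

Let's trace through this code step by step.

Initialize: x = 0
Entering loop: for pos in range(1, 10):

After execution: x = 0
0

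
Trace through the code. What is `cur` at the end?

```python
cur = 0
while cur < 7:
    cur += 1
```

Let's trace through this code step by step.

Initialize: cur = 0
Entering loop: while cur < 7:

After execution: cur = 7
7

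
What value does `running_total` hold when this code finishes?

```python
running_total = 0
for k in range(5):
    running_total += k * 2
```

Let's trace through this code step by step.

Initialize: running_total = 0
Entering loop: for k in range(5):

After execution: running_total = 20
20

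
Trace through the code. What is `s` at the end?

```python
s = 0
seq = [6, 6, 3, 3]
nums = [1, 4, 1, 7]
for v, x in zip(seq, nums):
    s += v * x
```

Let's trace through this code step by step.

Initialize: s = 0
Initialize: seq = [6, 6, 3, 3]
Initialize: nums = [1, 4, 1, 7]
Entering loop: for v, x in zip(seq, nums):

After execution: s = 54
54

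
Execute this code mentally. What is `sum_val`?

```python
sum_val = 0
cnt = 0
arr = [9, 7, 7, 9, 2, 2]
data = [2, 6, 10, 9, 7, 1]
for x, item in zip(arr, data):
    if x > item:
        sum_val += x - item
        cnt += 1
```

Let's trace through this code step by step.

Initialize: sum_val = 0
Initialize: cnt = 0
Initialize: arr = [9, 7, 7, 9, 2, 2]
Initialize: data = [2, 6, 10, 9, 7, 1]
Entering loop: for x, item in zip(arr, data):

After execution: sum_val = 9
9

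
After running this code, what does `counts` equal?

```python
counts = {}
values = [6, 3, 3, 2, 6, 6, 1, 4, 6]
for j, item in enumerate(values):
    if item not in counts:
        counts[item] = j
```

Let's trace through this code step by step.

Initialize: counts = {}
Initialize: values = [6, 3, 3, 2, 6, 6, 1, 4, 6]
Entering loop: for j, item in enumerate(values):

After execution: counts = {6: 0, 3: 1, 2: 3, 1: 6, 4: 7}
{6: 0, 3: 1, 2: 3, 1: 6, 4: 7}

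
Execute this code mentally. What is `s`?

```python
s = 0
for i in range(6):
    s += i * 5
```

Let's trace through this code step by step.

Initialize: s = 0
Entering loop: for i in range(6):

After execution: s = 75
75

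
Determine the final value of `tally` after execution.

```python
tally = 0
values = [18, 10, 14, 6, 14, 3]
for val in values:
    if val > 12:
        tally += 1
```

Let's trace through this code step by step.

Initialize: tally = 0
Initialize: values = [18, 10, 14, 6, 14, 3]
Entering loop: for val in values:

After execution: tally = 3
3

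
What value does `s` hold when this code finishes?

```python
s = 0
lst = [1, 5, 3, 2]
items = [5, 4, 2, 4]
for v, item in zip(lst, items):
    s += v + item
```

Let's trace through this code step by step.

Initialize: s = 0
Initialize: lst = [1, 5, 3, 2]
Initialize: items = [5, 4, 2, 4]
Entering loop: for v, item in zip(lst, items):

After execution: s = 26
26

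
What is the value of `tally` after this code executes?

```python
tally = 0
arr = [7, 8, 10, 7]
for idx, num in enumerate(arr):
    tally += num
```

Let's trace through this code step by step.

Initialize: tally = 0
Initialize: arr = [7, 8, 10, 7]
Entering loop: for idx, num in enumerate(arr):

After execution: tally = 32
32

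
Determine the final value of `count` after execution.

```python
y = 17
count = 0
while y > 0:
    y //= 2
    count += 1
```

Let's trace through this code step by step.

Initialize: y = 17
Initialize: count = 0
Entering loop: while y > 0:

After execution: count = 5
5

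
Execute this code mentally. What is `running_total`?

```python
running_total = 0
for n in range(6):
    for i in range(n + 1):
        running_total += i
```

Let's trace through this code step by step.

Initialize: running_total = 0
Entering loop: for n in range(6):

After execution: running_total = 35
35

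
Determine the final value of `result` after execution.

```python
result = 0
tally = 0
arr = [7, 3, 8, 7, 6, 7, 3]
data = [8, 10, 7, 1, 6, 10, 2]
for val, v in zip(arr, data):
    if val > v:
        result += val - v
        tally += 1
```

Let's trace through this code step by step.

Initialize: result = 0
Initialize: tally = 0
Initialize: arr = [7, 3, 8, 7, 6, 7, 3]
Initialize: data = [8, 10, 7, 1, 6, 10, 2]
Entering loop: for val, v in zip(arr, data):

After execution: result = 8
8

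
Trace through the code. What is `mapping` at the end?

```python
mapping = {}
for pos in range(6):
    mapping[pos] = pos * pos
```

Let's trace through this code step by step.

Initialize: mapping = {}
Entering loop: for pos in range(6):

After execution: mapping = {0: 0, 1: 1, 2: 4, 3: 9, 4: 16, 5: 25}
{0: 0, 1: 1, 2: 4, 3: 9, 4: 16, 5: 25}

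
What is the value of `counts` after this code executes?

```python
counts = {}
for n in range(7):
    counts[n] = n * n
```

Let's trace through this code step by step.

Initialize: counts = {}
Entering loop: for n in range(7):

After execution: counts = {0: 0, 1: 1, 2: 4, 3: 9, 4: 16, 5: 25, 6: 36}
{0: 0, 1: 1, 2: 4, 3: 9, 4: 16, 5: 25, 6: 36}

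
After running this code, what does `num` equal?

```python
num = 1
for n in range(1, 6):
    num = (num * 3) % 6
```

Let's trace through this code step by step.

Initialize: num = 1
Entering loop: for n in range(1, 6):

After execution: num = 3
3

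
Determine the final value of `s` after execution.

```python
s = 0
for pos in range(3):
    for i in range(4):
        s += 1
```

Let's trace through this code step by step.

Initialize: s = 0
Entering loop: for pos in range(3):

After execution: s = 12
12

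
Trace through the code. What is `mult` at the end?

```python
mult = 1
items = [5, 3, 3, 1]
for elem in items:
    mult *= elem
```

Let's trace through this code step by step.

Initialize: mult = 1
Initialize: items = [5, 3, 3, 1]
Entering loop: for elem in items:

After execution: mult = 45
45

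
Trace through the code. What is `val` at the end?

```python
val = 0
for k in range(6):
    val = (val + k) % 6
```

Let's trace through this code step by step.

Initialize: val = 0
Entering loop: for k in range(6):

After execution: val = 3
3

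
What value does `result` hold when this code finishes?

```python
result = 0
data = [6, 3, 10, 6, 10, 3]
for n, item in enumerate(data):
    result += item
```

Let's trace through this code step by step.

Initialize: result = 0
Initialize: data = [6, 3, 10, 6, 10, 3]
Entering loop: for n, item in enumerate(data):

After execution: result = 38
38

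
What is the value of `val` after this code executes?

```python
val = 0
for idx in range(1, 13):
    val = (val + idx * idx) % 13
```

Let's trace through this code step by step.

Initialize: val = 0
Entering loop: for idx in range(1, 13):

After execution: val = 0
0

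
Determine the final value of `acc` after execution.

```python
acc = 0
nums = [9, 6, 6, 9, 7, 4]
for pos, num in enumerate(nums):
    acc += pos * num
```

Let's trace through this code step by step.

Initialize: acc = 0
Initialize: nums = [9, 6, 6, 9, 7, 4]
Entering loop: for pos, num in enumerate(nums):

After execution: acc = 93
93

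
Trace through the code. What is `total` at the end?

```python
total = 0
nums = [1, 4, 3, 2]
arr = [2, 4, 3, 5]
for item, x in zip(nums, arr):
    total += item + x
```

Let's trace through this code step by step.

Initialize: total = 0
Initialize: nums = [1, 4, 3, 2]
Initialize: arr = [2, 4, 3, 5]
Entering loop: for item, x in zip(nums, arr):

After execution: total = 24
24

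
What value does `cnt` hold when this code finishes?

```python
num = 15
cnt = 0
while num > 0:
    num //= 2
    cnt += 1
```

Let's trace through this code step by step.

Initialize: num = 15
Initialize: cnt = 0
Entering loop: while num > 0:

After execution: cnt = 4
4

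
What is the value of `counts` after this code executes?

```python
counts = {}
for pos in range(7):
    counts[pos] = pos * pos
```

Let's trace through this code step by step.

Initialize: counts = {}
Entering loop: for pos in range(7):

After execution: counts = {0: 0, 1: 1, 2: 4, 3: 9, 4: 16, 5: 25, 6: 36}
{0: 0, 1: 1, 2: 4, 3: 9, 4: 16, 5: 25, 6: 36}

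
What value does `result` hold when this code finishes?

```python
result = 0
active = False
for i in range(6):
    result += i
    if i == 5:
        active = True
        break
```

Let's trace through this code step by step.

Initialize: result = 0
Initialize: active = False
Entering loop: for i in range(6):

After execution: result = 15
15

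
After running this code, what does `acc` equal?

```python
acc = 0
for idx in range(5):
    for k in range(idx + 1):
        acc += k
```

Let's trace through this code step by step.

Initialize: acc = 0
Entering loop: for idx in range(5):

After execution: acc = 20
20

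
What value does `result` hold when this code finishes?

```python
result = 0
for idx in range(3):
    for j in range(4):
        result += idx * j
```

Let's trace through this code step by step.

Initialize: result = 0
Entering loop: for idx in range(3):

After execution: result = 18
18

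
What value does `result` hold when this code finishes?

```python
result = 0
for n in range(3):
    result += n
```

Let's trace through this code step by step.

Initialize: result = 0
Entering loop: for n in range(3):

After execution: result = 3
3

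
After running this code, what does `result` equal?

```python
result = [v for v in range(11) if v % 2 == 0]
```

Let's trace through this code step by step.

Initialize: result = [v for v in range(11) if v % 2 == 0]

After execution: result = [0, 2, 4, 6, 8, 10]
[0, 2, 4, 6, 8, 10]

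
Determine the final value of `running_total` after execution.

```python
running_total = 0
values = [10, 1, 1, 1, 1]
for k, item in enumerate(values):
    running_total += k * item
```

Let's trace through this code step by step.

Initialize: running_total = 0
Initialize: values = [10, 1, 1, 1, 1]
Entering loop: for k, item in enumerate(values):

After execution: running_total = 10
10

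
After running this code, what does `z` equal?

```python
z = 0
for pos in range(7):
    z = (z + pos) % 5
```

Let's trace through this code step by step.

Initialize: z = 0
Entering loop: for pos in range(7):

After execution: z = 1
1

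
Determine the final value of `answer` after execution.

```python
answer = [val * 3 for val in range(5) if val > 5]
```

Let's trace through this code step by step.

Initialize: answer = [val * 3 for val in range(5) if val > 5]

After execution: answer = []
[]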